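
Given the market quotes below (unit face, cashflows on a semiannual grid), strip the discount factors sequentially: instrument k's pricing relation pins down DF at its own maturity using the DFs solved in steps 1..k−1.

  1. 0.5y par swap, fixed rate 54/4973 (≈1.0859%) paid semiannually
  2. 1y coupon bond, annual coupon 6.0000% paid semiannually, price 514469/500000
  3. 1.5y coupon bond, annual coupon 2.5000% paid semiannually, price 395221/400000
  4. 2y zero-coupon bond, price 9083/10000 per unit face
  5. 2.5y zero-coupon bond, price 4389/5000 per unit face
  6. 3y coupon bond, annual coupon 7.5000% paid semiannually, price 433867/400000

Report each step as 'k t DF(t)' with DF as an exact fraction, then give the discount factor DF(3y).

1 1/2 4973/5000
2 1 97/100
3 3/2 2379/2500
4 2 9083/10000
5 5/2 4389/5000
6 3 1751/2000
DF(3y) = 1751/2000 ≈ 0.875500

step 1 [0.5y] swap r/2=27/4973: DF=(1 − 27/4973·(0))/(1+27/4973) = 4973/5000 ≈ 0.994600
step 2 [1y] bond c/2=3/100: DF=(514469/500000 − 3/100·(0.994600))/(1+3/100) = 97/100 ≈ 0.970000
step 3 [1.5y] bond c/2=1/80: DF=(395221/400000 − 1/80·(0.994600+0.970000))/(1+1/80) = 2379/2500 ≈ 0.951600
step 4 [2y] zero: DF = P = 9083/10000 ≈ 0.908300
step 5 [2.5y] zero: DF = P = 4389/5000 ≈ 0.877800
step 6 [3y] bond c/2=3/80: DF=(433867/400000 − 3/80·(0.994600+0.970000+0.951600+0.908300+0.877800))/(1+3/80) = 1751/2000 ≈ 0.875500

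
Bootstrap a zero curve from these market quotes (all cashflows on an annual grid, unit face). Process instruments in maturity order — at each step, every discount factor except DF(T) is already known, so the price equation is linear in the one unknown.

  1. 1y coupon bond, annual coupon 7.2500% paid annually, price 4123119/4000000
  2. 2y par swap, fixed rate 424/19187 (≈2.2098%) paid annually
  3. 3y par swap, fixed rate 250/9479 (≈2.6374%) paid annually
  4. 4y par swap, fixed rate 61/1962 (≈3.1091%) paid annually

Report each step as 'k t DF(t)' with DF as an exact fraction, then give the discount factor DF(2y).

1 1 9611/10000
2 2 1197/1250
3 3 37/40
4 4 8841/10000
DF(2y) = 1197/1250 ≈ 0.957600

step 1 [1y] bond c/1=29/400: DF=(4123119/4000000 − 29/400·(0))/(1+29/400) = 9611/10000 ≈ 0.961100
step 2 [2y] swap r/1=424/19187: DF=(1 − 424/19187·(0.961100))/(1+424/19187) = 1197/1250 ≈ 0.957600
step 3 [3y] swap r/1=250/9479: DF=(1 − 250/9479·(0.961100+0.957600))/(1+250/9479) = 37/40 ≈ 0.925000
step 4 [4y] swap r/1=61/1962: DF=(1 − 61/1962·(0.961100+0.957600+0.925000))/(1+61/1962) = 8841/10000 ≈ 0.884100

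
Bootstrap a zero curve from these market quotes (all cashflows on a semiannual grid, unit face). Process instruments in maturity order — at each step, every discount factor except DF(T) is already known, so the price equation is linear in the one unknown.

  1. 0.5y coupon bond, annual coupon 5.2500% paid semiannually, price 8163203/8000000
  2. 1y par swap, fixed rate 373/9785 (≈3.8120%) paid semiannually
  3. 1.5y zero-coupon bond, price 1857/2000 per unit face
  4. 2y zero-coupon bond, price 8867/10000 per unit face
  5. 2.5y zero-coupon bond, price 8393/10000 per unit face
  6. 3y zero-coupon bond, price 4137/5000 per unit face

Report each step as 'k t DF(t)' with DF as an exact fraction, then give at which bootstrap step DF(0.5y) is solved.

1 1/2 9943/10000
2 1 9627/10000
3 3/2 1857/2000
4 2 8867/10000
5 5/2 8393/10000
6 3 4137/5000
DF(0.5y) is solved at step 1

step 1 [0.5y] bond c/2=21/800: DF=(8163203/8000000 − 21/800·(0))/(1+21/800) = 9943/10000 ≈ 0.994300
step 2 [1y] swap r/2=373/19570: DF=(1 − 373/19570·(0.994300))/(1+373/19570) = 9627/10000 ≈ 0.962700
step 3 [1.5y] zero: DF = P = 1857/2000 ≈ 0.928500
step 4 [2y] zero: DF = P = 8867/10000 ≈ 0.886700
step 5 [2.5y] zero: DF = P = 8393/10000 ≈ 0.839300
step 6 [3y] zero: DF = P = 4137/5000 ≈ 0.827400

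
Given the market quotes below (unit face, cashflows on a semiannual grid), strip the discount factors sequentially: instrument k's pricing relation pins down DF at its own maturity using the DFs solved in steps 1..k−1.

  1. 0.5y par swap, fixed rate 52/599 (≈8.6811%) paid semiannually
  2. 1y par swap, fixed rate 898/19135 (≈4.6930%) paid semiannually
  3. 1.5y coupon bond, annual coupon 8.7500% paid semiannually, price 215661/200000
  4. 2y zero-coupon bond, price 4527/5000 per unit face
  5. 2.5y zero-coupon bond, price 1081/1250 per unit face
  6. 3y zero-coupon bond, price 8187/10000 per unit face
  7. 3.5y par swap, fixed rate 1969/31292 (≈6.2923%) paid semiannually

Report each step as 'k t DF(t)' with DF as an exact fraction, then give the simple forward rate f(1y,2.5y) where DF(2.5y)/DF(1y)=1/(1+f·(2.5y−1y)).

step 1 [0.5y] swap r/2=26/599: DF=(1 − 26/599·(0))/(1+26/599) = 599/625 ≈ 0.958400
step 2 [1y] swap r/2=449/19135: DF=(1 − 449/19135·(0.958400))/(1+449/19135) = 9551/10000 ≈ 0.955100
step 3 [1.5y] bond c/2=7/160: DF=(215661/200000 − 7/160·(0.958400+0.955100))/(1+7/160) = 9529/10000 ≈ 0.952900
step 4 [2y] zero: DF = P = 4527/5000 ≈ 0.905400
step 5 [2.5y] zero: DF = P = 1081/1250 ≈ 0.864800
step 6 [3y] zero: DF = P = 8187/10000 ≈ 0.818700
step 7 [3.5y] swap r/2=1969/62584: DF=(1 − 1969/62584·(0.958400+0.955100+0.952900+0.905400+0.864800+0.818700))/(1+1969/62584) = 8031/10000 ≈ 0.803100

1 1/2 599/625
2 1 9551/10000
3 3/2 9529/10000
4 2 4527/5000
5 5/2 1081/1250
6 3 8187/10000
7 7/2 8031/10000
f(1y,2.5y) = ((9551/10000)/(1081/1250) − 1)/(3/2) = 301/4324 ≈ 6.9611%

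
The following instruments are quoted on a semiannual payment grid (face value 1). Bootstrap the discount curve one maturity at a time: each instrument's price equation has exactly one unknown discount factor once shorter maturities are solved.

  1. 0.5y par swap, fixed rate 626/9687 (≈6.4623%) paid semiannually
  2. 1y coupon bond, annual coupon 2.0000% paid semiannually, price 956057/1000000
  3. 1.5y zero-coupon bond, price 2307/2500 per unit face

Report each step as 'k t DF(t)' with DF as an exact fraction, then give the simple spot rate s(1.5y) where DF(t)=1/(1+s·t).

1 1/2 9687/10000
2 1 937/1000
3 3/2 2307/2500
s(1.5y) = (1/(2307/2500) − 1)/(3/2) = 386/6921 ≈ 5.5772%

step 1 [0.5y] swap r/2=313/9687: DF=(1 − 313/9687·(0))/(1+313/9687) = 9687/10000 ≈ 0.968700
step 2 [1y] bond c/2=1/100: DF=(956057/1000000 − 1/100·(0.968700))/(1+1/100) = 937/1000 ≈ 0.937000
step 3 [1.5y] zero: DF = P = 2307/2500 ≈ 0.922800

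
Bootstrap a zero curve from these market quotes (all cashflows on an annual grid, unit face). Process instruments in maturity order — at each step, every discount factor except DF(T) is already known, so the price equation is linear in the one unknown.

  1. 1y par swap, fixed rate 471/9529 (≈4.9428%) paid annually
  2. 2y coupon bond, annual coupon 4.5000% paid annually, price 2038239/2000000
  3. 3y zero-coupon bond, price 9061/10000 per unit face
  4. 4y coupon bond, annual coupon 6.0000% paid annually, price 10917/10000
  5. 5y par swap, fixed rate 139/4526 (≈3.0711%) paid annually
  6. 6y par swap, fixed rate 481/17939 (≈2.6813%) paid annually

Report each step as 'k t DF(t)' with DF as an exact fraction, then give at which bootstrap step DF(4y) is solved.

1 1 9529/10000
2 2 4671/5000
3 3 9061/10000
4 4 4359/5000
5 5 861/1000
6 6 8557/10000
DF(4y) is solved at step 4

step 1 [1y] swap r/1=471/9529: DF=(1 − 471/9529·(0))/(1+471/9529) = 9529/10000 ≈ 0.952900
step 2 [2y] bond c/1=9/200: DF=(2038239/2000000 − 9/200·(0.952900))/(1+9/200) = 4671/5000 ≈ 0.934200
step 3 [3y] zero: DF = P = 9061/10000 ≈ 0.906100
step 4 [4y] bond c/1=3/50: DF=(10917/10000 − 3/50·(0.952900+0.934200+0.906100))/(1+3/50) = 4359/5000 ≈ 0.871800
step 5 [5y] swap r/1=139/4526: DF=(1 − 139/4526·(0.952900+0.934200+0.906100+0.871800))/(1+139/4526) = 861/1000 ≈ 0.861000
step 6 [6y] swap r/1=481/17939: DF=(1 − 481/17939·(0.952900+0.934200+0.906100+0.871800+0.861000))/(1+481/17939) = 8557/10000 ≈ 0.855700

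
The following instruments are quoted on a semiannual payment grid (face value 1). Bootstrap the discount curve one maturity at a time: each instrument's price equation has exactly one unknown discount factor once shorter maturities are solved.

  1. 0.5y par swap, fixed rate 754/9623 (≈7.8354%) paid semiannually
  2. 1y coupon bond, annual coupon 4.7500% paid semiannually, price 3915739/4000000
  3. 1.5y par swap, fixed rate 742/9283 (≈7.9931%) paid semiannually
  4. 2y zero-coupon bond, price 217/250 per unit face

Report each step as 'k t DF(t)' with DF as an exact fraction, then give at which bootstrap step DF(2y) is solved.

step 1 [0.5y] swap r/2=377/9623: DF=(1 − 377/9623·(0))/(1+377/9623) = 9623/10000 ≈ 0.962300
step 2 [1y] bond c/2=19/800: DF=(3915739/4000000 − 19/800·(0.962300))/(1+19/800) = 9339/10000 ≈ 0.933900
step 3 [1.5y] swap r/2=371/9283: DF=(1 − 371/9283·(0.962300+0.933900))/(1+371/9283) = 8887/10000 ≈ 0.888700
step 4 [2y] zero: DF = P = 217/250 ≈ 0.868000

1 1/2 9623/10000
2 1 9339/10000
3 3/2 8887/10000
4 2 217/250
DF(2y) is solved at step 4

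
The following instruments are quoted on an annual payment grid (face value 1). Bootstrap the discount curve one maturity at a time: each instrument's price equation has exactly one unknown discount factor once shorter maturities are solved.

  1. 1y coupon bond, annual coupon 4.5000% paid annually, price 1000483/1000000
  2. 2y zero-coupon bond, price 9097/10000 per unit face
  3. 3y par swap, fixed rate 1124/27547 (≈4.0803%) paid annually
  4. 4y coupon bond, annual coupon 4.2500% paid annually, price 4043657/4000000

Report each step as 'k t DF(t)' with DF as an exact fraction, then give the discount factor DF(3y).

1 1 4787/5000
2 2 9097/10000
3 3 2219/2500
4 4 4287/5000
DF(3y) = 2219/2500 ≈ 0.887600

step 1 [1y] bond c/1=9/200: DF=(1000483/1000000 − 9/200·(0))/(1+9/200) = 4787/5000 ≈ 0.957400
step 2 [2y] zero: DF = P = 9097/10000 ≈ 0.909700
step 3 [3y] swap r/1=1124/27547: DF=(1 − 1124/27547·(0.957400+0.909700))/(1+1124/27547) = 2219/2500 ≈ 0.887600
step 4 [4y] bond c/1=17/400: DF=(4043657/4000000 − 17/400·(0.957400+0.909700+0.887600))/(1+17/400) = 4287/5000 ≈ 0.857400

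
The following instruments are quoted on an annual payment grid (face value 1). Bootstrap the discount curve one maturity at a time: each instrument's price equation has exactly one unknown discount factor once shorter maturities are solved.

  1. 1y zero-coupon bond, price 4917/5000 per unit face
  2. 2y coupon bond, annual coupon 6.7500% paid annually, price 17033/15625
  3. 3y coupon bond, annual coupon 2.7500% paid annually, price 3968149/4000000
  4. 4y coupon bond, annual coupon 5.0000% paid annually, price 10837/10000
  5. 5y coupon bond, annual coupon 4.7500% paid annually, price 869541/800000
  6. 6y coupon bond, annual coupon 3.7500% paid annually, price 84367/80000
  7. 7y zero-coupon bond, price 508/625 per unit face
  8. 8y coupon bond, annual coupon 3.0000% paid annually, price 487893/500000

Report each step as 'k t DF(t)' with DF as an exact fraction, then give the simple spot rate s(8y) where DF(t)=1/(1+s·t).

1 1 4917/5000
2 2 959/1000
3 3 1827/2000
4 4 8961/10000
5 5 347/400
6 6 1699/2000
7 7 508/625
8 8 1911/2500
s(8y) = (1/(1911/2500) − 1)/(8) = 589/15288 ≈ 3.8527%

step 1 [1y] zero: DF = P = 4917/5000 ≈ 0.983400
step 2 [2y] bond c/1=27/400: DF=(17033/15625 − 27/400·(0.983400))/(1+27/400) = 959/1000 ≈ 0.959000
step 3 [3y] bond c/1=11/400: DF=(3968149/4000000 − 11/400·(0.983400+0.959000))/(1+11/400) = 1827/2000 ≈ 0.913500
step 4 [4y] bond c/1=1/20: DF=(10837/10000 − 1/20·(0.983400+0.959000+0.913500))/(1+1/20) = 8961/10000 ≈ 0.896100
step 5 [5y] bond c/1=19/400: DF=(869541/800000 − 19/400·(0.983400+0.959000+0.913500+0.896100))/(1+19/400) = 347/400 ≈ 0.867500
step 6 [6y] bond c/1=3/80: DF=(84367/80000 − 3/80·(0.983400+0.959000+0.913500+0.896100+0.867500))/(1+3/80) = 1699/2000 ≈ 0.849500
step 7 [7y] zero: DF = P = 508/625 ≈ 0.812800
step 8 [8y] bond c/1=3/100: DF=(487893/500000 − 3/100·(0.983400+0.959000+0.913500+0.896100+0.867500+0.849500+0.812800))/(1+3/100) = 1911/2500 ≈ 0.764400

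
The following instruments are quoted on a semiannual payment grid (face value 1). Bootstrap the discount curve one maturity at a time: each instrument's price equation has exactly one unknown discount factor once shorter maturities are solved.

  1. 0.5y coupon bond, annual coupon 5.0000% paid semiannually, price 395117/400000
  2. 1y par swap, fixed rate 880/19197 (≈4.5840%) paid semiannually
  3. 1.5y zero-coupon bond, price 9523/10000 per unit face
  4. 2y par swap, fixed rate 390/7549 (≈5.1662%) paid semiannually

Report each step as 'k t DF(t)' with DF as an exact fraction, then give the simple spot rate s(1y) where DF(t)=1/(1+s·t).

1 1/2 9637/10000
2 1 239/250
3 3/2 9523/10000
4 2 361/400
s(1y) = (1/(239/250) − 1)/(1) = 11/239 ≈ 4.6025%

step 1 [0.5y] bond c/2=1/40: DF=(395117/400000 − 1/40·(0))/(1+1/40) = 9637/10000 ≈ 0.963700
step 2 [1y] swap r/2=440/19197: DF=(1 − 440/19197·(0.963700))/(1+440/19197) = 239/250 ≈ 0.956000
step 3 [1.5y] zero: DF = P = 9523/10000 ≈ 0.952300
step 4 [2y] swap r/2=195/7549: DF=(1 − 195/7549·(0.963700+0.956000+0.952300))/(1+195/7549) = 361/400 ≈ 0.902500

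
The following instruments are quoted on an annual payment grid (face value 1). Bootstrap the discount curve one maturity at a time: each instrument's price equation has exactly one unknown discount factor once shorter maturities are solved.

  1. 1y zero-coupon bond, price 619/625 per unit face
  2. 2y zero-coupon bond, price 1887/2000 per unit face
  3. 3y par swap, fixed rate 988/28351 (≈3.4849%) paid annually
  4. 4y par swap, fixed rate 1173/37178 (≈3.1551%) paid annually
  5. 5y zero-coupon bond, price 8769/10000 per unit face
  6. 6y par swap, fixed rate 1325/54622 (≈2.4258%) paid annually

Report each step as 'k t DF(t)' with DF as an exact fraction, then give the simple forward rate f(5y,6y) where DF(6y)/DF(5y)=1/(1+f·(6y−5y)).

1 1 619/625
2 2 1887/2000
3 3 2253/2500
4 4 8827/10000
5 5 8769/10000
6 6 347/400
f(5y,6y) = ((8769/10000)/(347/400) − 1)/(1) = 94/8675 ≈ 1.0836%

step 1 [1y] zero: DF = P = 619/625 ≈ 0.990400
step 2 [2y] zero: DF = P = 1887/2000 ≈ 0.943500
step 3 [3y] swap r/1=988/28351: DF=(1 − 988/28351·(0.990400+0.943500))/(1+988/28351) = 2253/2500 ≈ 0.901200
step 4 [4y] swap r/1=1173/37178: DF=(1 − 1173/37178·(0.990400+0.943500+0.901200))/(1+1173/37178) = 8827/10000 ≈ 0.882700
step 5 [5y] zero: DF = P = 8769/10000 ≈ 0.876900
step 6 [6y] swap r/1=1325/54622: DF=(1 − 1325/54622·(0.990400+0.943500+0.901200+0.882700+0.876900))/(1+1325/54622) = 347/400 ≈ 0.867500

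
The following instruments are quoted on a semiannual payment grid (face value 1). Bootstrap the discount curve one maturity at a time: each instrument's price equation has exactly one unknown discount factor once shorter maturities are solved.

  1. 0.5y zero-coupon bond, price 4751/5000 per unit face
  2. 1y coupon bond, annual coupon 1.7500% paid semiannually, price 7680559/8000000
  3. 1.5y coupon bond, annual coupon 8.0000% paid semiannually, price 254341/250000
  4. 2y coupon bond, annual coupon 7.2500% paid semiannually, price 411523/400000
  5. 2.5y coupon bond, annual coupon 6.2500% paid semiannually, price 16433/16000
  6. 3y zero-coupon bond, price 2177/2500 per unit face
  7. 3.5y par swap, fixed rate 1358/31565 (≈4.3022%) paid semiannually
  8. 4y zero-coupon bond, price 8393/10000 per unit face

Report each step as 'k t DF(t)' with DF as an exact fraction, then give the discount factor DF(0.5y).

step 1 [0.5y] zero: DF = P = 4751/5000 ≈ 0.950200
step 2 [1y] bond c/2=7/800: DF=(7680559/8000000 − 7/800·(0.950200))/(1+7/800) = 1887/2000 ≈ 0.943500
step 3 [1.5y] bond c/2=1/25: DF=(254341/250000 − 1/25·(0.950200+0.943500))/(1+1/25) = 4527/5000 ≈ 0.905400
step 4 [2y] bond c/2=29/800: DF=(411523/400000 − 29/800·(0.950200+0.943500+0.905400))/(1+29/800) = 8949/10000 ≈ 0.894900
step 5 [2.5y] bond c/2=1/32: DF=(16433/16000 − 1/32·(0.950200+0.943500+0.905400+0.894900))/(1+1/32) = 221/250 ≈ 0.884000
step 6 [3y] zero: DF = P = 2177/2500 ≈ 0.870800
step 7 [3.5y] swap r/2=679/31565: DF=(1 − 679/31565·(0.950200+0.943500+0.905400+0.894900+0.884000+0.870800))/(1+679/31565) = 4321/5000 ≈ 0.864200
step 8 [4y] zero: DF = P = 8393/10000 ≈ 0.839300

1 1/2 4751/5000
2 1 1887/2000
3 3/2 4527/5000
4 2 8949/10000
5 5/2 221/250
6 3 2177/2500
7 7/2 4321/5000
8 4 8393/10000
DF(0.5y) = 4751/5000 ≈ 0.950200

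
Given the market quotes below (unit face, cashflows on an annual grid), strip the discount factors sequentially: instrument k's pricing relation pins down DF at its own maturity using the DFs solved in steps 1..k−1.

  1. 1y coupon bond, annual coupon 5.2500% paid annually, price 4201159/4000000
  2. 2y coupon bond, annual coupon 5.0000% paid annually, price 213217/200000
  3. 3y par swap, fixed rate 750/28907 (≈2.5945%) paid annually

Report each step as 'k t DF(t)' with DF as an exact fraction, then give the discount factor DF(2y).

step 1 [1y] bond c/1=21/400: DF=(4201159/4000000 − 21/400·(0))/(1+21/400) = 9979/10000 ≈ 0.997900
step 2 [2y] bond c/1=1/20: DF=(213217/200000 − 1/20·(0.997900))/(1+1/20) = 4839/5000 ≈ 0.967800
step 3 [3y] swap r/1=750/28907: DF=(1 − 750/28907·(0.997900+0.967800))/(1+750/28907) = 37/40 ≈ 0.925000

1 1 9979/10000
2 2 4839/5000
3 3 37/40
DF(2y) = 4839/5000 ≈ 0.967800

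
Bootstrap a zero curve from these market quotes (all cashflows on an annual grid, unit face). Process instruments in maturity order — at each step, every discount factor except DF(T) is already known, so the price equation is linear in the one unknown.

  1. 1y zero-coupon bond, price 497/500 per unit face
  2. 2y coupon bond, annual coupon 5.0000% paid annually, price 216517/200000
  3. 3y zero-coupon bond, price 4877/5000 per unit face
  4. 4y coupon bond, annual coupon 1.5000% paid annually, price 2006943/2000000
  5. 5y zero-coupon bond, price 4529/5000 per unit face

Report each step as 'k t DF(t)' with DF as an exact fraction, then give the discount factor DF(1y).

step 1 [1y] zero: DF = P = 497/500 ≈ 0.994000
step 2 [2y] bond c/1=1/20: DF=(216517/200000 − 1/20·(0.994000))/(1+1/20) = 9837/10000 ≈ 0.983700
step 3 [3y] zero: DF = P = 4877/5000 ≈ 0.975400
step 4 [4y] bond c/1=3/200: DF=(2006943/2000000 − 3/200·(0.994000+0.983700+0.975400))/(1+3/200) = 189/200 ≈ 0.945000
step 5 [5y] zero: DF = P = 4529/5000 ≈ 0.905800

1 1 497/500
2 2 9837/10000
3 3 4877/5000
4 4 189/200
5 5 4529/5000
DF(1y) = 497/500 ≈ 0.994000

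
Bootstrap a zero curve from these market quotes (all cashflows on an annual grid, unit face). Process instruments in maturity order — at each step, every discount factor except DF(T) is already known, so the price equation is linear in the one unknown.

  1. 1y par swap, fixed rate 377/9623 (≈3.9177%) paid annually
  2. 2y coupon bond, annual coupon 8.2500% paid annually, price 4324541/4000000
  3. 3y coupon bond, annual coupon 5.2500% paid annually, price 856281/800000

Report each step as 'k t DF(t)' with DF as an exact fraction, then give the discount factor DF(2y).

step 1 [1y] swap r/1=377/9623: DF=(1 − 377/9623·(0))/(1+377/9623) = 9623/10000 ≈ 0.962300
step 2 [2y] bond c/1=33/400: DF=(4324541/4000000 − 33/400·(0.962300))/(1+33/400) = 4627/5000 ≈ 0.925400
step 3 [3y] bond c/1=21/400: DF=(856281/800000 − 21/400·(0.962300+0.925400))/(1+21/400) = 2307/2500 ≈ 0.922800

1 1 9623/10000
2 2 4627/5000
3 3 2307/2500
DF(2y) = 4627/5000 ≈ 0.925400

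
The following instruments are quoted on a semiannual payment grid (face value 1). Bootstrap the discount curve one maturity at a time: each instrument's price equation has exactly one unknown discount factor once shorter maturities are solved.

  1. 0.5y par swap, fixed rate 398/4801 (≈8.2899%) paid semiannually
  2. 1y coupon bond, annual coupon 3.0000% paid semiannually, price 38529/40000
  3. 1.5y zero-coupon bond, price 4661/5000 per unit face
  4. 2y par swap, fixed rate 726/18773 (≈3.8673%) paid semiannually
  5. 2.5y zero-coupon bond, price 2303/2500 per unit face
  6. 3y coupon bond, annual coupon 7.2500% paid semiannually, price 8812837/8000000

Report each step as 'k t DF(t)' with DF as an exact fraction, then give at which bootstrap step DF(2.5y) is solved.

1 1/2 4801/5000
2 1 2337/2500
3 3/2 4661/5000
4 2 4637/5000
5 5/2 2303/2500
6 3 1799/2000
DF(2.5y) is solved at step 5

step 1 [0.5y] swap r/2=199/4801: DF=(1 − 199/4801·(0))/(1+199/4801) = 4801/5000 ≈ 0.960200
step 2 [1y] bond c/2=3/200: DF=(38529/40000 − 3/200·(0.960200))/(1+3/200) = 2337/2500 ≈ 0.934800
step 3 [1.5y] zero: DF = P = 4661/5000 ≈ 0.932200
step 4 [2y] swap r/2=363/18773: DF=(1 − 363/18773·(0.960200+0.934800+0.932200))/(1+363/18773) = 4637/5000 ≈ 0.927400
step 5 [2.5y] zero: DF = P = 2303/2500 ≈ 0.921200
step 6 [3y] bond c/2=29/800: DF=(8812837/8000000 − 29/800·(0.960200+0.934800+0.932200+0.927400+0.921200))/(1+29/800) = 1799/2000 ≈ 0.899500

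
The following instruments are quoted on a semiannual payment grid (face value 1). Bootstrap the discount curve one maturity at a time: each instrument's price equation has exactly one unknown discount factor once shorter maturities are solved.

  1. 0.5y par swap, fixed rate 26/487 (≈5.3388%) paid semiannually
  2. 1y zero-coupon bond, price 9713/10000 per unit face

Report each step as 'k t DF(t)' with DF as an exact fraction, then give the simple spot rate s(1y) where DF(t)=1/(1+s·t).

step 1 [0.5y] swap r/2=13/487: DF=(1 − 13/487·(0))/(1+13/487) = 487/500 ≈ 0.974000
step 2 [1y] zero: DF = P = 9713/10000 ≈ 0.971300

1 1/2 487/500
2 1 9713/10000
s(1y) = (1/(9713/10000) − 1)/(1) = 287/9713 ≈ 2.9548%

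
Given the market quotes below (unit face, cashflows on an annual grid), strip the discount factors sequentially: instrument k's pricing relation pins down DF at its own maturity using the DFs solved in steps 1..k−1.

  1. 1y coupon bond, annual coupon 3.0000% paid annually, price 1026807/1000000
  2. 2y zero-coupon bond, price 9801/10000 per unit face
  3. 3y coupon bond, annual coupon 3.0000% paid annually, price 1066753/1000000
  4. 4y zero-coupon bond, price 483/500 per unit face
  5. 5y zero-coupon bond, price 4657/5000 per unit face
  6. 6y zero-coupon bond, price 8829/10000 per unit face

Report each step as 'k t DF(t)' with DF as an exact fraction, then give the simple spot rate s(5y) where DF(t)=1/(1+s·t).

step 1 [1y] bond c/1=3/100: DF=(1026807/1000000 − 3/100·(0))/(1+3/100) = 9969/10000 ≈ 0.996900
step 2 [2y] zero: DF = P = 9801/10000 ≈ 0.980100
step 3 [3y] bond c/1=3/100: DF=(1066753/1000000 − 3/100·(0.996900+0.980100))/(1+3/100) = 9781/10000 ≈ 0.978100
step 4 [4y] zero: DF = P = 483/500 ≈ 0.966000
step 5 [5y] zero: DF = P = 4657/5000 ≈ 0.931400
step 6 [6y] zero: DF = P = 8829/10000 ≈ 0.882900

1 1 9969/10000
2 2 9801/10000
3 3 9781/10000
4 4 483/500
5 5 4657/5000
6 6 8829/10000
s(5y) = (1/(4657/5000) − 1)/(5) = 343/23285 ≈ 1.4731%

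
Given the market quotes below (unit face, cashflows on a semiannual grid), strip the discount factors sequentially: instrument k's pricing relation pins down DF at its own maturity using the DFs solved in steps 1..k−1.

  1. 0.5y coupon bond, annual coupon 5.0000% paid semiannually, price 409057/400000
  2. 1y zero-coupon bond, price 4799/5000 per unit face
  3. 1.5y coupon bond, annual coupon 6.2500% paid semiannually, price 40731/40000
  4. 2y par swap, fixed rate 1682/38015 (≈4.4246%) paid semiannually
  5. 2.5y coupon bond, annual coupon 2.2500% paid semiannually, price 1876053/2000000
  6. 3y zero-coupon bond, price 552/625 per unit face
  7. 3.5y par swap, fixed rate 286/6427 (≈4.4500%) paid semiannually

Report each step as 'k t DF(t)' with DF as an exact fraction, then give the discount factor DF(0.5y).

1 1/2 9977/10000
2 1 4799/5000
3 3/2 9281/10000
4 2 9159/10000
5 5/2 8853/10000
6 3 552/625
7 7/2 857/1000
DF(0.5y) = 9977/10000 ≈ 0.997700

step 1 [0.5y] bond c/2=1/40: DF=(409057/400000 − 1/40·(0))/(1+1/40) = 9977/10000 ≈ 0.997700
step 2 [1y] zero: DF = P = 4799/5000 ≈ 0.959800
step 3 [1.5y] bond c/2=1/32: DF=(40731/40000 − 1/32·(0.997700+0.959800))/(1+1/32) = 9281/10000 ≈ 0.928100
step 4 [2y] swap r/2=841/38015: DF=(1 − 841/38015·(0.997700+0.959800+0.928100))/(1+841/38015) = 9159/10000 ≈ 0.915900
step 5 [2.5y] bond c/2=9/800: DF=(1876053/2000000 − 9/800·(0.997700+0.959800+0.928100+0.915900))/(1+9/800) = 8853/10000 ≈ 0.885300
step 6 [3y] zero: DF = P = 552/625 ≈ 0.883200
step 7 [3.5y] swap r/2=143/6427: DF=(1 − 143/6427·(0.997700+0.959800+0.928100+0.915900+0.885300+0.883200))/(1+143/6427) = 857/1000 ≈ 0.857000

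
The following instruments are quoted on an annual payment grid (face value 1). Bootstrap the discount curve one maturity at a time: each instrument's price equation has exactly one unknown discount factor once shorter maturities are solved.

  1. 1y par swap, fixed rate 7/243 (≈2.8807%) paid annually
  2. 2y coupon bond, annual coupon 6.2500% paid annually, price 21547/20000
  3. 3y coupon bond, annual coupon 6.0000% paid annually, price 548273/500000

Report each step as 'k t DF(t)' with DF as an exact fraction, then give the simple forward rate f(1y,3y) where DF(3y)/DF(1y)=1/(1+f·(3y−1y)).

1 1 243/250
2 2 598/625
3 3 9253/10000
f(1y,3y) = ((243/250)/(9253/10000) − 1)/(2) = 467/18506 ≈ 2.5235%

step 1 [1y] swap r/1=7/243: DF=(1 − 7/243·(0))/(1+7/243) = 243/250 ≈ 0.972000
step 2 [2y] bond c/1=1/16: DF=(21547/20000 − 1/16·(0.972000))/(1+1/16) = 598/625 ≈ 0.956800
step 3 [3y] bond c/1=3/50: DF=(548273/500000 − 3/50·(0.972000+0.956800))/(1+3/50) = 9253/10000 ≈ 0.925300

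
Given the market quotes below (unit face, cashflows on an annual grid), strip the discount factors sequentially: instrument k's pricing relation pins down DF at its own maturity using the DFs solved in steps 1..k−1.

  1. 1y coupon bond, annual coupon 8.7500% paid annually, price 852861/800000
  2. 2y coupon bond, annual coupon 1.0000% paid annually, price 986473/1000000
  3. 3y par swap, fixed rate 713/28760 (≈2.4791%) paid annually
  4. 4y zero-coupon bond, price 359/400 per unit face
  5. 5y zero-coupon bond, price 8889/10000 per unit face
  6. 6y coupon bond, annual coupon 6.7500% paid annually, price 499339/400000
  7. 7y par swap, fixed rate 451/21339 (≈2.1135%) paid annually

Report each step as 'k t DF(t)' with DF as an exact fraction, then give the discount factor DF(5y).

step 1 [1y] bond c/1=7/80: DF=(852861/800000 − 7/80·(0))/(1+7/80) = 9803/10000 ≈ 0.980300
step 2 [2y] bond c/1=1/100: DF=(986473/1000000 − 1/100·(0.980300))/(1+1/100) = 967/1000 ≈ 0.967000
step 3 [3y] swap r/1=713/28760: DF=(1 − 713/28760·(0.980300+0.967000))/(1+713/28760) = 9287/10000 ≈ 0.928700
step 4 [4y] zero: DF = P = 359/400 ≈ 0.897500
step 5 [5y] zero: DF = P = 8889/10000 ≈ 0.888900
step 6 [6y] bond c/1=27/400: DF=(499339/400000 − 27/400·(0.980300+0.967000+0.928700+0.897500+0.888900))/(1+27/400) = 4373/5000 ≈ 0.874600
step 7 [7y] swap r/1=451/21339: DF=(1 − 451/21339·(0.980300+0.967000+0.928700+0.897500+0.888900+0.874600))/(1+451/21339) = 8647/10000 ≈ 0.864700

1 1 9803/10000
2 2 967/1000
3 3 9287/10000
4 4 359/400
5 5 8889/10000
6 6 4373/5000
7 7 8647/10000
DF(5y) = 8889/10000 ≈ 0.888900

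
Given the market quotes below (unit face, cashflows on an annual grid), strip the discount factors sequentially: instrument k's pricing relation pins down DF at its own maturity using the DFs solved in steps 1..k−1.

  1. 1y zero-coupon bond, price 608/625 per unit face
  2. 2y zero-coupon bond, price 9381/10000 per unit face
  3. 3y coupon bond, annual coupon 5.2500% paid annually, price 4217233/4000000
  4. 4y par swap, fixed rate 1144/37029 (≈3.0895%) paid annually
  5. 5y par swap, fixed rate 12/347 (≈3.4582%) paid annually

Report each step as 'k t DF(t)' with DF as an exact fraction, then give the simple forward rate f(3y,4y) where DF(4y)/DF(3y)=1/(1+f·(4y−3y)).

step 1 [1y] zero: DF = P = 608/625 ≈ 0.972800
step 2 [2y] zero: DF = P = 9381/10000 ≈ 0.938100
step 3 [3y] bond c/1=21/400: DF=(4217233/4000000 − 21/400·(0.972800+0.938100))/(1+21/400) = 1133/1250 ≈ 0.906400
step 4 [4y] swap r/1=1144/37029: DF=(1 − 1144/37029·(0.972800+0.938100+0.906400))/(1+1144/37029) = 1107/1250 ≈ 0.885600
step 5 [5y] swap r/1=12/347: DF=(1 − 12/347·(0.972800+0.938100+0.906400+0.885600))/(1+12/347) = 2107/2500 ≈ 0.842800

1 1 608/625
2 2 9381/10000
3 3 1133/1250
4 4 1107/1250
5 5 2107/2500
f(3y,4y) = ((1133/1250)/(1107/1250) − 1)/(1) = 26/1107 ≈ 2.3487%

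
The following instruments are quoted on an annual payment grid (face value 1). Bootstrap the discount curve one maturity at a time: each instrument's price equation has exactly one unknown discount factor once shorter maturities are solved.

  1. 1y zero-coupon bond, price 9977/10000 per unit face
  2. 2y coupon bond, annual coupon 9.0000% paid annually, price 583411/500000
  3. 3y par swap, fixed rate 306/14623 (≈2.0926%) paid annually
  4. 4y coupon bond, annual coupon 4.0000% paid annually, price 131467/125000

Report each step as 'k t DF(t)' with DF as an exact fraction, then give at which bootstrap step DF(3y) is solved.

1 1 9977/10000
2 2 9881/10000
3 3 2347/2500
4 4 2247/2500
DF(3y) is solved at step 3

step 1 [1y] zero: DF = P = 9977/10000 ≈ 0.997700
step 2 [2y] bond c/1=9/100: DF=(583411/500000 − 9/100·(0.997700))/(1+9/100) = 9881/10000 ≈ 0.988100
step 3 [3y] swap r/1=306/14623: DF=(1 − 306/14623·(0.997700+0.988100))/(1+306/14623) = 2347/2500 ≈ 0.938800
step 4 [4y] bond c/1=1/25: DF=(131467/125000 − 1/25·(0.997700+0.988100+0.938800))/(1+1/25) = 2247/2500 ≈ 0.898800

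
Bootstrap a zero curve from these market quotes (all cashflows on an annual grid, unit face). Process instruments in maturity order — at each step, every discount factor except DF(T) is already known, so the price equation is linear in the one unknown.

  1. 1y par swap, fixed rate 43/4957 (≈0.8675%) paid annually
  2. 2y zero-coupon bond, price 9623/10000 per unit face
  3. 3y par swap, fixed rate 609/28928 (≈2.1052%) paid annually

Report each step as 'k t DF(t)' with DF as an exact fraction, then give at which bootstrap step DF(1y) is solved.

step 1 [1y] swap r/1=43/4957: DF=(1 − 43/4957·(0))/(1+43/4957) = 4957/5000 ≈ 0.991400
step 2 [2y] zero: DF = P = 9623/10000 ≈ 0.962300
step 3 [3y] swap r/1=609/28928: DF=(1 − 609/28928·(0.991400+0.962300))/(1+609/28928) = 9391/10000 ≈ 0.939100

1 1 4957/5000
2 2 9623/10000
3 3 9391/10000
DF(1y) is solved at step 1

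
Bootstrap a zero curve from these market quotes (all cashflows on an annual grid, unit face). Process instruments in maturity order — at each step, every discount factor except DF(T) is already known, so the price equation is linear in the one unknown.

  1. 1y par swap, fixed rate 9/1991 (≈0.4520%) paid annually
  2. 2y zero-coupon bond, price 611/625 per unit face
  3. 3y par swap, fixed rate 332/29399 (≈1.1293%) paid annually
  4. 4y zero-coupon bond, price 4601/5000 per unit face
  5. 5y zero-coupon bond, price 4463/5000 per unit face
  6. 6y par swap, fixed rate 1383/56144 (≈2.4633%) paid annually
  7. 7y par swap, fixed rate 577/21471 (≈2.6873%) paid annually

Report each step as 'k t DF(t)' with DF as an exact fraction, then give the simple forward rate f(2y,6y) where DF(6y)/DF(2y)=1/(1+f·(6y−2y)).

step 1 [1y] swap r/1=9/1991: DF=(1 − 9/1991·(0))/(1+9/1991) = 1991/2000 ≈ 0.995500
step 2 [2y] zero: DF = P = 611/625 ≈ 0.977600
step 3 [3y] swap r/1=332/29399: DF=(1 − 332/29399·(0.995500+0.977600))/(1+332/29399) = 2417/2500 ≈ 0.966800
step 4 [4y] zero: DF = P = 4601/5000 ≈ 0.920200
step 5 [5y] zero: DF = P = 4463/5000 ≈ 0.892600
step 6 [6y] swap r/1=1383/56144: DF=(1 − 1383/56144·(0.995500+0.977600+0.966800+0.920200+0.892600))/(1+1383/56144) = 8617/10000 ≈ 0.861700
step 7 [7y] swap r/1=577/21471: DF=(1 − 577/21471·(0.995500+0.977600+0.966800+0.920200+0.892600+0.861700))/(1+577/21471) = 8269/10000 ≈ 0.826900

1 1 1991/2000
2 2 611/625
3 3 2417/2500
4 4 4601/5000
5 5 4463/5000
6 6 8617/10000
7 7 8269/10000
f(2y,6y) = ((611/625)/(8617/10000) − 1)/(4) = 1159/34468 ≈ 3.3625%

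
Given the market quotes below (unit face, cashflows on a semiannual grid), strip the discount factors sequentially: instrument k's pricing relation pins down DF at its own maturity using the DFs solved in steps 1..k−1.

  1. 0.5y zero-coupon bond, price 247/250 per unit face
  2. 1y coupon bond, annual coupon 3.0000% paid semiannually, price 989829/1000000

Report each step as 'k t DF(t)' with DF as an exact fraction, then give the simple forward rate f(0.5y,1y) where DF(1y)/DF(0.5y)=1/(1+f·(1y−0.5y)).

1 1/2 247/250
2 1 4803/5000
f(0.5y,1y) = ((247/250)/(4803/5000) − 1)/(1/2) = 274/4803 ≈ 5.7048%

step 1 [0.5y] zero: DF = P = 247/250 ≈ 0.988000
step 2 [1y] bond c/2=3/200: DF=(989829/1000000 − 3/200·(0.988000))/(1+3/200) = 4803/5000 ≈ 0.960600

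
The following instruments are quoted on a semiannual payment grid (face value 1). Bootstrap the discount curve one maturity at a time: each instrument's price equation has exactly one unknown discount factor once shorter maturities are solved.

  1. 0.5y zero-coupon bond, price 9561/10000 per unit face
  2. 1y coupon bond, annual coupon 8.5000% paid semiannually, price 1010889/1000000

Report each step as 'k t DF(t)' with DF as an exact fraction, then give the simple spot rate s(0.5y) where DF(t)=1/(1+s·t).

step 1 [0.5y] zero: DF = P = 9561/10000 ≈ 0.956100
step 2 [1y] bond c/2=17/400: DF=(1010889/1000000 − 17/400·(0.956100))/(1+17/400) = 9307/10000 ≈ 0.930700

1 1/2 9561/10000
2 1 9307/10000
s(0.5y) = (1/(9561/10000) − 1)/(1/2) = 878/9561 ≈ 9.1831%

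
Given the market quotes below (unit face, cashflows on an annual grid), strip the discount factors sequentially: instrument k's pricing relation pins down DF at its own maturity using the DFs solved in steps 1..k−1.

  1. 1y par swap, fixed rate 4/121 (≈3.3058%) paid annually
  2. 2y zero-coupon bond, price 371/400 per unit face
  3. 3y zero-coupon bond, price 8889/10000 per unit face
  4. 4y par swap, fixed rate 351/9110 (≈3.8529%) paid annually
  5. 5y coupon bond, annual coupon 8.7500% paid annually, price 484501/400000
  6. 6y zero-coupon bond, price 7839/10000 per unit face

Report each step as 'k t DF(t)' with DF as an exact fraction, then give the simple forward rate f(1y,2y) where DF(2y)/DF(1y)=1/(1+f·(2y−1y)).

1 1 121/125
2 2 371/400
3 3 8889/10000
4 4 2149/2500
5 5 4103/5000
6 6 7839/10000
f(1y,2y) = ((121/125)/(371/400) − 1)/(1) = 81/1855 ≈ 4.3666%

step 1 [1y] swap r/1=4/121: DF=(1 − 4/121·(0))/(1+4/121) = 121/125 ≈ 0.968000
step 2 [2y] zero: DF = P = 371/400 ≈ 0.927500
step 3 [3y] zero: DF = P = 8889/10000 ≈ 0.888900
step 4 [4y] swap r/1=351/9110: DF=(1 − 351/9110·(0.968000+0.927500+0.888900))/(1+351/9110) = 2149/2500 ≈ 0.859600
step 5 [5y] bond c/1=7/80: DF=(484501/400000 − 7/80·(0.968000+0.927500+0.888900+0.859600))/(1+7/80) = 4103/5000 ≈ 0.820600
step 6 [6y] zero: DF = P = 7839/10000 ≈ 0.783900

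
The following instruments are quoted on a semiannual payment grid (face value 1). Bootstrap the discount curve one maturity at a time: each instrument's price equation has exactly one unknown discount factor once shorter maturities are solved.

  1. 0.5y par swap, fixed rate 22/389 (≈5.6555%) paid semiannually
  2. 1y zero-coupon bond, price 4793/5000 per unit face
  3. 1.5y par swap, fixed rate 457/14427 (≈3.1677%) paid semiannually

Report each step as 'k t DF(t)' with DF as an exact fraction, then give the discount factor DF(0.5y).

1 1/2 389/400
2 1 4793/5000
3 3/2 9543/10000
DF(0.5y) = 389/400 ≈ 0.972500

step 1 [0.5y] swap r/2=11/389: DF=(1 − 11/389·(0))/(1+11/389) = 389/400 ≈ 0.972500
step 2 [1y] zero: DF = P = 4793/5000 ≈ 0.958600
step 3 [1.5y] swap r/2=457/28854: DF=(1 − 457/28854·(0.972500+0.958600))/(1+457/28854) = 9543/10000 ≈ 0.954300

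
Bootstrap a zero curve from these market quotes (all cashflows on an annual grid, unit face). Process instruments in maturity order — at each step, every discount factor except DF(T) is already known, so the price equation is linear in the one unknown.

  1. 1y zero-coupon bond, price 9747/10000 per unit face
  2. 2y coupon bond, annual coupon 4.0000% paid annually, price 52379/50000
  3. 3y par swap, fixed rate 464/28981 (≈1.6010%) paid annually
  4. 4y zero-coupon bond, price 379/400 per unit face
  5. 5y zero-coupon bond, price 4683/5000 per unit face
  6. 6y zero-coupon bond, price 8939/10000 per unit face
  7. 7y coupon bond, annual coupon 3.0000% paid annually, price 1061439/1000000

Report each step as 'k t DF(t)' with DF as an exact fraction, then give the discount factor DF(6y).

1 1 9747/10000
2 2 4849/5000
3 3 596/625
4 4 379/400
5 5 4683/5000
6 6 8939/10000
7 7 2163/2500
DF(6y) = 8939/10000 ≈ 0.893900

step 1 [1y] zero: DF = P = 9747/10000 ≈ 0.974700
step 2 [2y] bond c/1=1/25: DF=(52379/50000 − 1/25·(0.974700))/(1+1/25) = 4849/5000 ≈ 0.969800
step 3 [3y] swap r/1=464/28981: DF=(1 − 464/28981·(0.974700+0.969800))/(1+464/28981) = 596/625 ≈ 0.953600
step 4 [4y] zero: DF = P = 379/400 ≈ 0.947500
step 5 [5y] zero: DF = P = 4683/5000 ≈ 0.936600
step 6 [6y] zero: DF = P = 8939/10000 ≈ 0.893900
step 7 [7y] bond c/1=3/100: DF=(1061439/1000000 − 3/100·(0.974700+0.969800+0.953600+0.947500+0.936600+0.893900))/(1+3/100) = 2163/2500 ≈ 0.865200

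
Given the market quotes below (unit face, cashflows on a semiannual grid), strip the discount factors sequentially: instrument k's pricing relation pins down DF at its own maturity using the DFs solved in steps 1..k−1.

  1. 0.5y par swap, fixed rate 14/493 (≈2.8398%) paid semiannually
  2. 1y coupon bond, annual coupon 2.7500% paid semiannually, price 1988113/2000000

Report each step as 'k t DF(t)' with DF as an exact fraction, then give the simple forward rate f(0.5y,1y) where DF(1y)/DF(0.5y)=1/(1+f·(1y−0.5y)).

1 1/2 493/500
2 1 1209/1250
f(0.5y,1y) = ((493/500)/(1209/1250) − 1)/(1/2) = 47/1209 ≈ 3.8875%

step 1 [0.5y] swap r/2=7/493: DF=(1 − 7/493·(0))/(1+7/493) = 493/500 ≈ 0.986000
step 2 [1y] bond c/2=11/800: DF=(1988113/2000000 − 11/800·(0.986000))/(1+11/800) = 1209/1250 ≈ 0.967200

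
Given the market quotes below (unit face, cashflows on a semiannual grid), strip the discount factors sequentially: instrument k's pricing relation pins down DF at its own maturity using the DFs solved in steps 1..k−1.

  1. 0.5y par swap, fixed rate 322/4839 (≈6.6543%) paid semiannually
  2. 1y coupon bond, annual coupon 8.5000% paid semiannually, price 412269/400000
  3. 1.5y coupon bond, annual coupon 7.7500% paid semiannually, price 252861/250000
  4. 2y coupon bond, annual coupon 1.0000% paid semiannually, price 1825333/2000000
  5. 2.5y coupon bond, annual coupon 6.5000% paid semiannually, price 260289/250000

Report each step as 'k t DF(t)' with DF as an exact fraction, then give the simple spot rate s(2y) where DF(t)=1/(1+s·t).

step 1 [0.5y] swap r/2=161/4839: DF=(1 − 161/4839·(0))/(1+161/4839) = 4839/5000 ≈ 0.967800
step 2 [1y] bond c/2=17/400: DF=(412269/400000 − 17/400·(0.967800))/(1+17/400) = 2373/2500 ≈ 0.949200
step 3 [1.5y] bond c/2=31/800: DF=(252861/250000 − 31/800·(0.967800+0.949200))/(1+31/800) = 4511/5000 ≈ 0.902200
step 4 [2y] bond c/2=1/200: DF=(1825333/2000000 − 1/200·(0.967800+0.949200+0.902200))/(1+1/200) = 8941/10000 ≈ 0.894100
step 5 [2.5y] bond c/2=13/400: DF=(260289/250000 − 13/400·(0.967800+0.949200+0.902200+0.894100))/(1+13/400) = 1783/2000 ≈ 0.891500

1 1/2 4839/5000
2 1 2373/2500
3 3/2 4511/5000
4 2 8941/10000
5 5/2 1783/2000
s(2y) = (1/(8941/10000) − 1)/(2) = 1059/17882 ≈ 5.9222%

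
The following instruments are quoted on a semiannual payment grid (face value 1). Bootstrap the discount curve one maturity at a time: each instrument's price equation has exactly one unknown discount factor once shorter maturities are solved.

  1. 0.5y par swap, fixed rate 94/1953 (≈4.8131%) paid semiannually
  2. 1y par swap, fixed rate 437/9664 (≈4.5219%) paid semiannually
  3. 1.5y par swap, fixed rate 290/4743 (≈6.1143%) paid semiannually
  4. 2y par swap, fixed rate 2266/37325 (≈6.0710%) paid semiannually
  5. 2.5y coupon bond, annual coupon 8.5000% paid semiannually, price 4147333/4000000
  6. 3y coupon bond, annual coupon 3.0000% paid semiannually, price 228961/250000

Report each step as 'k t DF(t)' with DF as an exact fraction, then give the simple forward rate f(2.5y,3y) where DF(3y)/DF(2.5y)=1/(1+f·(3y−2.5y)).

step 1 [0.5y] swap r/2=47/1953: DF=(1 − 47/1953·(0))/(1+47/1953) = 1953/2000 ≈ 0.976500
step 2 [1y] swap r/2=437/19328: DF=(1 − 437/19328·(0.976500))/(1+437/19328) = 9563/10000 ≈ 0.956300
step 3 [1.5y] swap r/2=145/4743: DF=(1 − 145/4743·(0.976500+0.956300))/(1+145/4743) = 913/1000 ≈ 0.913000
step 4 [2y] swap r/2=1133/37325: DF=(1 − 1133/37325·(0.976500+0.956300+0.913000))/(1+1133/37325) = 8867/10000 ≈ 0.886700
step 5 [2.5y] bond c/2=17/400: DF=(4147333/4000000 − 17/400·(0.976500+0.956300+0.913000+0.886700))/(1+17/400) = 1053/1250 ≈ 0.842400
step 6 [3y] bond c/2=3/200: DF=(228961/250000 − 3/200·(0.976500+0.956300+0.913000+0.886700+0.842400))/(1+3/200) = 8347/10000 ≈ 0.834700

1 1/2 1953/2000
2 1 9563/10000
3 3/2 913/1000
4 2 8867/10000
5 5/2 1053/1250
6 3 8347/10000
f(2.5y,3y) = ((1053/1250)/(8347/10000) − 1)/(1/2) = 154/8347 ≈ 1.8450%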